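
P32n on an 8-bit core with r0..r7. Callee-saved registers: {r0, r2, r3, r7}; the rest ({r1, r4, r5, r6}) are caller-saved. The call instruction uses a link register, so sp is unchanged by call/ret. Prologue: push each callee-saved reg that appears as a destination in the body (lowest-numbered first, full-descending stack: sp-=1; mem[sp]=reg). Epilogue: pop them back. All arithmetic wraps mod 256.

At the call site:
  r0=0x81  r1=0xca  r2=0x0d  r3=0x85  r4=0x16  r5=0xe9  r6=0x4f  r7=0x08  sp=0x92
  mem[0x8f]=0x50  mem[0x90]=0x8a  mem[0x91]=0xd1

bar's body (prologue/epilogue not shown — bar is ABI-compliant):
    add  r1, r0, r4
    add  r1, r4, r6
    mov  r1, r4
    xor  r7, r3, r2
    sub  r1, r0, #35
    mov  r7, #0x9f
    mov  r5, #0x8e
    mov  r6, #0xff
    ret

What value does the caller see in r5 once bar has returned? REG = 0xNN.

REG = 0x8e

prologue: push r7 -> mem[0x91]=0x08, sp=0x91
body[0] add  r1, r0, r4 -> r1=0x97
body[1] add  r1, r4, r6 -> r1=0x65
body[2] mov  r1, r4 -> r1=0x16
body[3] xor  r7, r3, r2 -> r7=0x88
body[4] sub  r1, r0, #35 -> r1=0x5e
body[5] mov  r7, #0x9f -> r7=0x9f
body[6] mov  r5, #0x8e -> r5=0x8e
body[7] mov  r6, #0xff -> r6=0xff
epilogue: pop r7=0x08, sp=0x92
r5 is caller-saved -> body value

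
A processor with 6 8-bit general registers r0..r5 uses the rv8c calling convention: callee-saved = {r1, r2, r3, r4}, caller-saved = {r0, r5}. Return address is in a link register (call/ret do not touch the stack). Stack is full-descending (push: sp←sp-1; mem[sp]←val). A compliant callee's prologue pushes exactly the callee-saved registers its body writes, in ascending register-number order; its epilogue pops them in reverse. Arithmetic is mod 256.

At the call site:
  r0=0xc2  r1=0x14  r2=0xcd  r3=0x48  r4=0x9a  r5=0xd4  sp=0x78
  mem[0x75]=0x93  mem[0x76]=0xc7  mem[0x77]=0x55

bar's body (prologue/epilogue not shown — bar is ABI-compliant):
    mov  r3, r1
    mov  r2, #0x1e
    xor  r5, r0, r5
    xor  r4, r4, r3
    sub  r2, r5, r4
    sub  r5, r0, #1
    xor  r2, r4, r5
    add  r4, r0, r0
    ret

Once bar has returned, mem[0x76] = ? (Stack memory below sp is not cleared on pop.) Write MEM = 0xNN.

prologue: push r2 -> mem[0x77]=0xcd, sp=0x77
prologue: push r3 -> mem[0x76]=0x48, sp=0x76
prologue: push r4 -> mem[0x75]=0x9a, sp=0x75
body[0] mov  r3, r1 -> r3=0x14
body[1] mov  r2, #0x1e -> r2=0x1e
body[2] xor  r5, r0, r5 -> r5=0x16
body[3] xor  r4, r4, r3 -> r4=0x8e
body[4] sub  r2, r5, r4 -> r2=0x88
body[5] sub  r5, r0, #1 -> r5=0xc1
body[6] xor  r2, r4, r5 -> r2=0x4f
body[7] add  r4, r0, r0 -> r4=0x84
epilogue: pop r4=0x9a, sp=0x76
epilogue: pop r3=0x48, sp=0x77
epilogue: pop r2=0xcd, sp=0x78
prologue pushed ['r2', 'r3', 'r4'] at ['0x77', '0x76', '0x75']

MEM = 0x48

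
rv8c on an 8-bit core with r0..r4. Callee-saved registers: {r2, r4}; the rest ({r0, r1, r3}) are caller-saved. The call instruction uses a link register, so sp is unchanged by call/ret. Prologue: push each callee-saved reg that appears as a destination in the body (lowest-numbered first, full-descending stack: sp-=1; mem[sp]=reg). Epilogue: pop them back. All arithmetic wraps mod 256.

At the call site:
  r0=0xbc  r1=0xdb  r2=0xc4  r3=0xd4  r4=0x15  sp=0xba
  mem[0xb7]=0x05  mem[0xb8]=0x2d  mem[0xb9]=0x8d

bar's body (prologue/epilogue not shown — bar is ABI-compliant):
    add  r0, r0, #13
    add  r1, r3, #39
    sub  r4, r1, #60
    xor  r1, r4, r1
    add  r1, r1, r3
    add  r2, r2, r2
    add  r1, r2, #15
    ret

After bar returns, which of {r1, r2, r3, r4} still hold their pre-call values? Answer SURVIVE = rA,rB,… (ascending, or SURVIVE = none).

prologue: push r2 -> mem[0xb9]=0xc4, sp=0xb9
prologue: push r4 -> mem[0xb8]=0x15, sp=0xb8
body[0] add  r0, r0, #13 -> r0=0xc9
body[1] add  r1, r3, #39 -> r1=0xfb
body[2] sub  r4, r1, #60 -> r4=0xbf
body[3] xor  r1, r4, r1 -> r1=0x44
body[4] add  r1, r1, r3 -> r1=0x18
body[5] add  r2, r2, r2 -> r2=0x88
body[6] add  r1, r2, #15 -> r1=0x97
epilogue: pop r4=0x15, sp=0xb9
epilogue: pop r2=0xc4, sp=0xba
r1: caller-saved, written=True
r2: callee-saved, written=True
r3: caller-saved, written=False
r4: callee-saved, written=True

SURVIVE = r2,r3,r4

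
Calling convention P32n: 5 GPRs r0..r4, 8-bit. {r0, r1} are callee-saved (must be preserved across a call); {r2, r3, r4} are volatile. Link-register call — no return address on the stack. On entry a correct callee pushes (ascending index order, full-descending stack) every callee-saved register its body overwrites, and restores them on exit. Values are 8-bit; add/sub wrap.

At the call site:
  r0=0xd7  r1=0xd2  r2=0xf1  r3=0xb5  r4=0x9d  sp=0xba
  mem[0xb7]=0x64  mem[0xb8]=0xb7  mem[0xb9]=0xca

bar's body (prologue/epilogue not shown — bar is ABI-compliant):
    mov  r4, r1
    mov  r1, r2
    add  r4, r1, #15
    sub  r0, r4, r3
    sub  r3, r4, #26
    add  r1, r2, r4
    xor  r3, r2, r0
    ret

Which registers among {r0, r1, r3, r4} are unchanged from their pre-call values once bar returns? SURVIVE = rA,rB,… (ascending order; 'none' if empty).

prologue: push r0 → mem[0xb9]=0xd7, sp=0xb9
prologue: push r1 → mem[0xb8]=0xd2, sp=0xb8
body[0] mov  r4, r1 → r4=0xd2
body[1] mov  r1, r2 → r1=0xf1
body[2] add  r4, r1, #15 → r4=0x00
body[3] sub  r0, r4, r3 → r0=0x4b
body[4] sub  r3, r4, #26 → r3=0xe6
body[5] add  r1, r2, r4 → r1=0xf1
body[6] xor  r3, r2, r0 → r3=0xba
epilogue: pop r1=0xd2, sp=0xb9
epilogue: pop r0=0xd7, sp=0xba
r0: callee-saved, written=True
r1: callee-saved, written=True
r3: caller-saved, written=True
r4: caller-saved, written=True

SURVIVE = r0,r1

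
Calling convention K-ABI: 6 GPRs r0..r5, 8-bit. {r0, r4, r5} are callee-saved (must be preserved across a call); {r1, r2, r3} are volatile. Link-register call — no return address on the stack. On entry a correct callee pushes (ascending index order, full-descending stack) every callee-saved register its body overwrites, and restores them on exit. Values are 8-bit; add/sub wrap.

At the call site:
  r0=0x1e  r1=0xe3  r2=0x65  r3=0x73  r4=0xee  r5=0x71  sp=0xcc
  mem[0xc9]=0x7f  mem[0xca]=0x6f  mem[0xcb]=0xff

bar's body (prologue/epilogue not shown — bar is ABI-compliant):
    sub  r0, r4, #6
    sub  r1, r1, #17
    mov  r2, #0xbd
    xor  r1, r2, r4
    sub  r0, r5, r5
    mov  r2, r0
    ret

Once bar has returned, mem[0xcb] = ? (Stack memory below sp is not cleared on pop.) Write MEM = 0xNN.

prologue: push r0 -> mem[0xcb]=0x1e, sp=0xcb
body[0] sub  r0, r4, #6 -> r0=0xe8
body[1] sub  r1, r1, #17 -> r1=0xd2
body[2] mov  r2, #0xbd -> r2=0xbd
body[3] xor  r1, r2, r4 -> r1=0x53
body[4] sub  r0, r5, r5 -> r0=0x00
body[5] mov  r2, r0 -> r2=0x00
epilogue: pop r0=0x1e, sp=0xcc
prologue pushed ['r0'] at ['0xcb']

MEM = 0x1e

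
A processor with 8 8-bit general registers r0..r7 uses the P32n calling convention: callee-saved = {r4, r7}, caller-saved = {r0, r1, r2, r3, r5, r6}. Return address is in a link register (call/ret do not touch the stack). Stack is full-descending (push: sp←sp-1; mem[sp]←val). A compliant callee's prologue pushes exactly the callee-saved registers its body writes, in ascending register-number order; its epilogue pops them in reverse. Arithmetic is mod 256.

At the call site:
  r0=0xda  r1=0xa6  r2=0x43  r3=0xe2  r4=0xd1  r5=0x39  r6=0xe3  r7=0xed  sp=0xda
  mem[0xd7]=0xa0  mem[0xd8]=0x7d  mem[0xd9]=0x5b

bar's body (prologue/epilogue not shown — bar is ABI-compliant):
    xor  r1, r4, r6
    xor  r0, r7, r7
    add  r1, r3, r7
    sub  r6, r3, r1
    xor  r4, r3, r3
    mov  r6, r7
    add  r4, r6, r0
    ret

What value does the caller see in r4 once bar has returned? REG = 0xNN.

REG = 0xd1

prologue: push r4 -> mem[0xd9]=0xd1, sp=0xd9
body[0] xor  r1, r4, r6 -> r1=0x32
body[1] xor  r0, r7, r7 -> r0=0x00
body[2] add  r1, r3, r7 -> r1=0xcf
body[3] sub  r6, r3, r1 -> r6=0x13
body[4] xor  r4, r3, r3 -> r4=0x00
body[5] mov  r6, r7 -> r6=0xed
body[6] add  r4, r6, r0 -> r4=0xed
epilogue: pop r4=0xd1, sp=0xda
r4 is callee-saved -> restored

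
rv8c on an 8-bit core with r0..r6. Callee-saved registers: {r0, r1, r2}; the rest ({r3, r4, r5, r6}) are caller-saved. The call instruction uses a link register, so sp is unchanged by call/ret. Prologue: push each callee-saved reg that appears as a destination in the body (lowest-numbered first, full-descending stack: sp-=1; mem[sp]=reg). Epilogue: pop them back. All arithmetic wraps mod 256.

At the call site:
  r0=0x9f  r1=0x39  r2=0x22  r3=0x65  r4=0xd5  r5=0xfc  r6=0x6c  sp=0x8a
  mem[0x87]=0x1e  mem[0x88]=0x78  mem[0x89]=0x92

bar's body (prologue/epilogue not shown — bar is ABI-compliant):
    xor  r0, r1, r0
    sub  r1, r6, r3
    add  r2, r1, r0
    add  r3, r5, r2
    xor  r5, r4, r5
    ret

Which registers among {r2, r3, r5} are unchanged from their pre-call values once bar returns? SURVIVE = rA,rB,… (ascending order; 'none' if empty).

SURVIVE = r2

prologue: push r0 -> mem[0x89]=0x9f, sp=0x89
prologue: push r1 -> mem[0x88]=0x39, sp=0x88
prologue: push r2 -> mem[0x87]=0x22, sp=0x87
body[0] xor  r0, r1, r0 -> r0=0xa6
body[1] sub  r1, r6, r3 -> r1=0x07
body[2] add  r2, r1, r0 -> r2=0xad
body[3] add  r3, r5, r2 -> r3=0xa9
body[4] xor  r5, r4, r5 -> r5=0x29
epilogue: pop r2=0x22, sp=0x88
epilogue: pop r1=0x39, sp=0x89
epilogue: pop r0=0x9f, sp=0x8a
r2: callee-saved, written=True
r3: caller-saved, written=True
r5: caller-saved, written=True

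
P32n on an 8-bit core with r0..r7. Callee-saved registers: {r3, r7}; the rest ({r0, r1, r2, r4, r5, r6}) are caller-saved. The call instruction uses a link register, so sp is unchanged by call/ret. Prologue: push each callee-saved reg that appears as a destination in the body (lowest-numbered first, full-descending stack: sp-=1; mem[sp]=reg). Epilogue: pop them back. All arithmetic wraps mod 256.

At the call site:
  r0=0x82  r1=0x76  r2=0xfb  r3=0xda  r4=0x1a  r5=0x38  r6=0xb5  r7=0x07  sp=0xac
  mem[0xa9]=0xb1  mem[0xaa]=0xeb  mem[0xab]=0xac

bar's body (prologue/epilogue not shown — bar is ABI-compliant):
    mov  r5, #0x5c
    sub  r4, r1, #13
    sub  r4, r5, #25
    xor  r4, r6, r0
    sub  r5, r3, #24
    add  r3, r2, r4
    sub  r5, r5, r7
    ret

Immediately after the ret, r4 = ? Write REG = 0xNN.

prologue: push r3 -> mem[0xab]=0xda, sp=0xab
body[0] mov  r5, #0x5c -> r5=0x5c
body[1] sub  r4, r1, #13 -> r4=0x69
body[2] sub  r4, r5, #25 -> r4=0x43
body[3] xor  r4, r6, r0 -> r4=0x37
body[4] sub  r5, r3, #24 -> r5=0xc2
body[5] add  r3, r2, r4 -> r3=0x32
body[6] sub  r5, r5, r7 -> r5=0xbb
epilogue: pop r3=0xda, sp=0xac
r4 is caller-saved -> body value

REG = 0x37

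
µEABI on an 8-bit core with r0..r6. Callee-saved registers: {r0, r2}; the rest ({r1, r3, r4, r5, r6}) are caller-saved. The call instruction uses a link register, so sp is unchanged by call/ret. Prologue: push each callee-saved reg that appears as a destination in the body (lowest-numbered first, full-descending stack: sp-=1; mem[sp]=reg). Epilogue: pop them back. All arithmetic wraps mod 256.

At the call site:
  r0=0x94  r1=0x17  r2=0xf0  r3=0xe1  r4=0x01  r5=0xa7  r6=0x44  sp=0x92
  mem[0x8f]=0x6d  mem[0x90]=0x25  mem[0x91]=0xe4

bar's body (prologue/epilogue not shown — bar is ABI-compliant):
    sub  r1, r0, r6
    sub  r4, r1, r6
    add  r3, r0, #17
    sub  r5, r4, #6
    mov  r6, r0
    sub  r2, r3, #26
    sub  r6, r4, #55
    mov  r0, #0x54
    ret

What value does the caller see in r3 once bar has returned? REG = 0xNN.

prologue: push r0 -> mem[0x91]=0x94, sp=0x91
prologue: push r2 -> mem[0x90]=0xf0, sp=0x90
body[0] sub  r1, r0, r6 -> r1=0x50
body[1] sub  r4, r1, r6 -> r4=0x0c
body[2] add  r3, r0, #17 -> r3=0xa5
body[3] sub  r5, r4, #6 -> r5=0x06
body[4] mov  r6, r0 -> r6=0x94
body[5] sub  r2, r3, #26 -> r2=0x8b
body[6] sub  r6, r4, #55 -> r6=0xd5
body[7] mov  r0, #0x54 -> r0=0x54
epilogue: pop r2=0xf0, sp=0x91
epilogue: pop r0=0x94, sp=0x92
r3 is caller-saved -> body value

REG = 0xa5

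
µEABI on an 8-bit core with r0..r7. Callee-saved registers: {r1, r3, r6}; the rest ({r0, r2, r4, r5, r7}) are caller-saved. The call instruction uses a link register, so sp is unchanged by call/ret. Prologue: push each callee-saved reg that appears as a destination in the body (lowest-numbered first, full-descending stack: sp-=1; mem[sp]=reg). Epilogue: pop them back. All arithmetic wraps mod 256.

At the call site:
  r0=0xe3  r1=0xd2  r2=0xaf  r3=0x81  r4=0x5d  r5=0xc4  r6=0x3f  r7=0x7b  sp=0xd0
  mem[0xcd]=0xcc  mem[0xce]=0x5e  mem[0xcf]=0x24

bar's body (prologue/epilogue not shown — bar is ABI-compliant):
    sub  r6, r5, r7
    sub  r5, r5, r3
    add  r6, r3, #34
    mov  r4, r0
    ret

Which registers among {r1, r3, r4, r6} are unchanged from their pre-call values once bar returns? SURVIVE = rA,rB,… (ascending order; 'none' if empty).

SURVIVE = r1,r3,r6

prologue: push r6 -> mem[0xcf]=0x3f, sp=0xcf
body[0] sub  r6, r5, r7 -> r6=0x49
body[1] sub  r5, r5, r3 -> r5=0x43
body[2] add  r6, r3, #34 -> r6=0xa3
body[3] mov  r4, r0 -> r4=0xe3
epilogue: pop r6=0x3f, sp=0xd0
r1: callee-saved, written=False
r3: callee-saved, written=False
r4: caller-saved, written=True
r6: callee-saved, written=True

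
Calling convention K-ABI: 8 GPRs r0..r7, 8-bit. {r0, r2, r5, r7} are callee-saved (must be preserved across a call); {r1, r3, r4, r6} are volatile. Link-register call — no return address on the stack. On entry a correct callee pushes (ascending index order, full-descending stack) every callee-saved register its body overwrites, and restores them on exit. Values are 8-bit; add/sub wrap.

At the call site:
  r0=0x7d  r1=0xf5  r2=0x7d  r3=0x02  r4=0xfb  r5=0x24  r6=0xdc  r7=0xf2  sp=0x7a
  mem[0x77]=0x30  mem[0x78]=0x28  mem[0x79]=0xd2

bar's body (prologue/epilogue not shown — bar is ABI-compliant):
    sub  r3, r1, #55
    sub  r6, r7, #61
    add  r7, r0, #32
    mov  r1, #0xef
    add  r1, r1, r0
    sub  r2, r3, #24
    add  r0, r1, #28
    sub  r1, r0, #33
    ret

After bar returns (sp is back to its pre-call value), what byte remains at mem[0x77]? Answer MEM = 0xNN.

MEM = 0xf2

prologue: push r0 -> mem[0x79]=0x7d, sp=0x79
prologue: push r2 -> mem[0x78]=0x7d, sp=0x78
prologue: push r7 -> mem[0x77]=0xf2, sp=0x77
body[0] sub  r3, r1, #55 -> r3=0xbe
body[1] sub  r6, r7, #61 -> r6=0xb5
body[2] add  r7, r0, #32 -> r7=0x9d
body[3] mov  r1, #0xef -> r1=0xef
body[4] add  r1, r1, r0 -> r1=0x6c
body[5] sub  r2, r3, #24 -> r2=0xa6
body[6] add  r0, r1, #28 -> r0=0x88
body[7] sub  r1, r0, #33 -> r1=0x67
epilogue: pop r7=0xf2, sp=0x78
epilogue: pop r2=0x7d, sp=0x79
epilogue: pop r0=0x7d, sp=0x7a
prologue pushed ['r0', 'r2', 'r7'] at ['0x79', '0x78', '0x77']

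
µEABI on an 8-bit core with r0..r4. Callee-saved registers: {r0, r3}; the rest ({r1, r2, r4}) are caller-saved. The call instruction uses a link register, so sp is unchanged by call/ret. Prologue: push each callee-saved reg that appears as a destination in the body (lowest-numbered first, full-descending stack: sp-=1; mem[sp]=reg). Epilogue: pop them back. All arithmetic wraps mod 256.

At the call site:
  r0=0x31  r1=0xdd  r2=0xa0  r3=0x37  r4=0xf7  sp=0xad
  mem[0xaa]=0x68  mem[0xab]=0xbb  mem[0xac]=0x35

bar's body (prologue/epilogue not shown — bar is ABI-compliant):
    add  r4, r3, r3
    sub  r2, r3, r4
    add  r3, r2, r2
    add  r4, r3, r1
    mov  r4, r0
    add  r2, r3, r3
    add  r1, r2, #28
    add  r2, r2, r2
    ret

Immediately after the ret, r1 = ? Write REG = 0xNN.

REG = 0x40

prologue: push r3 -> mem[0xac]=0x37, sp=0xac
body[0] add  r4, r3, r3 -> r4=0x6e
body[1] sub  r2, r3, r4 -> r2=0xc9
body[2] add  r3, r2, r2 -> r3=0x92
body[3] add  r4, r3, r1 -> r4=0x6f
body[4] mov  r4, r0 -> r4=0x31
body[5] add  r2, r3, r3 -> r2=0x24
body[6] add  r1, r2, #28 -> r1=0x40
body[7] add  r2, r2, r2 -> r2=0x48
epilogue: pop r3=0x37, sp=0xad
r1 is caller-saved -> body value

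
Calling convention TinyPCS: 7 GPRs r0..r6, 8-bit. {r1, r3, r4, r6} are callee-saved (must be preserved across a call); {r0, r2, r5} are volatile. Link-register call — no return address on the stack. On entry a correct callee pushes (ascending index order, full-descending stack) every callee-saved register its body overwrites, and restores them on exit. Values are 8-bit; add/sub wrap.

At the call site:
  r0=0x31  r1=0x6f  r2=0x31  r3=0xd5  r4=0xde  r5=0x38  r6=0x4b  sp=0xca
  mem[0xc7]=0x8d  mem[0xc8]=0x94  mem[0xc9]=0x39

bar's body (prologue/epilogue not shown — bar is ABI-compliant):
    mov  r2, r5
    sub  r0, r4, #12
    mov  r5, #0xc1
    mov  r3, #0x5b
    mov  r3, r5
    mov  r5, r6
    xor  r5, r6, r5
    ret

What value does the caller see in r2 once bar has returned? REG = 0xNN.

REG = 0x38

prologue: push r3 → mem[0xc9]=0xd5, sp=0xc9
body[0] mov  r2, r5 → r2=0x38
body[1] sub  r0, r4, #12 → r0=0xd2
body[2] mov  r5, #0xc1 → r5=0xc1
body[3] mov  r3, #0x5b → r3=0x5b
body[4] mov  r3, r5 → r3=0xc1
body[5] mov  r5, r6 → r5=0x4b
body[6] xor  r5, r6, r5 → r5=0x00
epilogue: pop r3=0xd5, sp=0xca
r2 is caller-saved → body value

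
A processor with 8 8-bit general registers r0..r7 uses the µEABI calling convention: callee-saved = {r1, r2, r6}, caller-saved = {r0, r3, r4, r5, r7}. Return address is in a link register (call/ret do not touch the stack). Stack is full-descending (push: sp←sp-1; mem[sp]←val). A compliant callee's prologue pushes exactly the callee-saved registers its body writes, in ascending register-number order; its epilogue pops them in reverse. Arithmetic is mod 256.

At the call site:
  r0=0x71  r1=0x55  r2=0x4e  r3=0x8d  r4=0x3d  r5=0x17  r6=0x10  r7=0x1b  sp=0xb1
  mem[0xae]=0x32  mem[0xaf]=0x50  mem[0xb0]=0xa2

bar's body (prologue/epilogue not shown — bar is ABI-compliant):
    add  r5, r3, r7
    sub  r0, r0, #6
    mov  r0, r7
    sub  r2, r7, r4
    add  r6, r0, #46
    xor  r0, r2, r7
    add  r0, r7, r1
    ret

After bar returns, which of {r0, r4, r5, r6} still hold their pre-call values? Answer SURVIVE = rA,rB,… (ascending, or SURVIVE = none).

prologue: push r2 -> mem[0xb0]=0x4e, sp=0xb0
prologue: push r6 -> mem[0xaf]=0x10, sp=0xaf
body[0] add  r5, r3, r7 -> r5=0xa8
body[1] sub  r0, r0, #6 -> r0=0x6b
body[2] mov  r0, r7 -> r0=0x1b
body[3] sub  r2, r7, r4 -> r2=0xde
body[4] add  r6, r0, #46 -> r6=0x49
body[5] xor  r0, r2, r7 -> r0=0xc5
body[6] add  r0, r7, r1 -> r0=0x70
epilogue: pop r6=0x10, sp=0xb0
epilogue: pop r2=0x4e, sp=0xb1
r0: caller-saved, written=True
r4: caller-saved, written=False
r5: caller-saved, written=True
r6: callee-saved, written=True

SURVIVE = r4,r6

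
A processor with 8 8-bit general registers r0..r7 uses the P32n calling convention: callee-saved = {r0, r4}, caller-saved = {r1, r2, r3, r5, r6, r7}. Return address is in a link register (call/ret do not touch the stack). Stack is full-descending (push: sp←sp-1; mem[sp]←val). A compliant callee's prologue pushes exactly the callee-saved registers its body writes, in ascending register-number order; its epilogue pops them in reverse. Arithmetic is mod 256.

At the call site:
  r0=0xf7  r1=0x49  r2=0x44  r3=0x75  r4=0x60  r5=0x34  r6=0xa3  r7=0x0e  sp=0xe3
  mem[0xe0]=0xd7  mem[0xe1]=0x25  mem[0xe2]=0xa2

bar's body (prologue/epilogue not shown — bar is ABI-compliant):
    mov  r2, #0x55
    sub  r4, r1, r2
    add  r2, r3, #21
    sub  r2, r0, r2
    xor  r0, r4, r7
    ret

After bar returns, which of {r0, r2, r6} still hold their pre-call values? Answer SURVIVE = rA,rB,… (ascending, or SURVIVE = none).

SURVIVE = r0,r6

prologue: push r0 -> mem[0xe2]=0xf7, sp=0xe2
prologue: push r4 -> mem[0xe1]=0x60, sp=0xe1
body[0] mov  r2, #0x55 -> r2=0x55
body[1] sub  r4, r1, r2 -> r4=0xf4
body[2] add  r2, r3, #21 -> r2=0x8a
body[3] sub  r2, r0, r2 -> r2=0x6d
body[4] xor  r0, r4, r7 -> r0=0xfa
epilogue: pop r4=0x60, sp=0xe2
epilogue: pop r0=0xf7, sp=0xe3
r0: callee-saved, written=True
r2: caller-saved, written=True
r6: caller-saved, written=False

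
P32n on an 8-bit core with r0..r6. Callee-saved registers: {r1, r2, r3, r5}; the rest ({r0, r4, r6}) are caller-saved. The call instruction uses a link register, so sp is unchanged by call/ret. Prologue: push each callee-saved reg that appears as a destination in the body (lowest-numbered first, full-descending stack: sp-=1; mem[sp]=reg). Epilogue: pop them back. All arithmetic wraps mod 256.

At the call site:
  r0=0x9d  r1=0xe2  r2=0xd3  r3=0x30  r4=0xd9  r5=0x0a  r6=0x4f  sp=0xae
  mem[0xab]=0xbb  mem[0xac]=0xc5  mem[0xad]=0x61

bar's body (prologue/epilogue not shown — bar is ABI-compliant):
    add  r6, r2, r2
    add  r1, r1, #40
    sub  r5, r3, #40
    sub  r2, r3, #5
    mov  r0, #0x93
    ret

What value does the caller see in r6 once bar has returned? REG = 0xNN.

REG = 0xa6

prologue: push r1 → mem[0xad]=0xe2, sp=0xad
prologue: push r2 → mem[0xac]=0xd3, sp=0xac
prologue: push r5 → mem[0xab]=0x0a, sp=0xab
body[0] add  r6, r2, r2 → r6=0xa6
body[1] add  r1, r1, #40 → r1=0x0a
body[2] sub  r5, r3, #40 → r5=0x08
body[3] sub  r2, r3, #5 → r2=0x2b
body[4] mov  r0, #0x93 → r0=0x93
epilogue: pop r5=0x0a, sp=0xac
epilogue: pop r2=0xd3, sp=0xad
epilogue: pop r1=0xe2, sp=0xae
r6 is caller-saved → body value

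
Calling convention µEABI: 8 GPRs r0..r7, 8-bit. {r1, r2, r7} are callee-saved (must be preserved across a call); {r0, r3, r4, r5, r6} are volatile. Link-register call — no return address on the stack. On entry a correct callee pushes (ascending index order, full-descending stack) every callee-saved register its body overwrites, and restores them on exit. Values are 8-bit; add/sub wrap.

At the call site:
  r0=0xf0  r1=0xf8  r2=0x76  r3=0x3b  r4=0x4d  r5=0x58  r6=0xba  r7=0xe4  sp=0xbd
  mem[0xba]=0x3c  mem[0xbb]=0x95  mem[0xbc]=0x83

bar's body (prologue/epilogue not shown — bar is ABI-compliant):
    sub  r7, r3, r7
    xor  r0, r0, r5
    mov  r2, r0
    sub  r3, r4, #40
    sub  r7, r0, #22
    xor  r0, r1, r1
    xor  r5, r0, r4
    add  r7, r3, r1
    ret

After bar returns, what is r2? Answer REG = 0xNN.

REG = 0x76

prologue: push r2 -> mem[0xbc]=0x76, sp=0xbc
prologue: push r7 -> mem[0xbb]=0xe4, sp=0xbb
body[0] sub  r7, r3, r7 -> r7=0x57
body[1] xor  r0, r0, r5 -> r0=0xa8
body[2] mov  r2, r0 -> r2=0xa8
body[3] sub  r3, r4, #40 -> r3=0x25
body[4] sub  r7, r0, #22 -> r7=0x92
body[5] xor  r0, r1, r1 -> r0=0x00
body[6] xor  r5, r0, r4 -> r5=0x4d
body[7] add  r7, r3, r1 -> r7=0x1d
epilogue: pop r7=0xe4, sp=0xbc
epilogue: pop r2=0x76, sp=0xbd
r2 is callee-saved -> restored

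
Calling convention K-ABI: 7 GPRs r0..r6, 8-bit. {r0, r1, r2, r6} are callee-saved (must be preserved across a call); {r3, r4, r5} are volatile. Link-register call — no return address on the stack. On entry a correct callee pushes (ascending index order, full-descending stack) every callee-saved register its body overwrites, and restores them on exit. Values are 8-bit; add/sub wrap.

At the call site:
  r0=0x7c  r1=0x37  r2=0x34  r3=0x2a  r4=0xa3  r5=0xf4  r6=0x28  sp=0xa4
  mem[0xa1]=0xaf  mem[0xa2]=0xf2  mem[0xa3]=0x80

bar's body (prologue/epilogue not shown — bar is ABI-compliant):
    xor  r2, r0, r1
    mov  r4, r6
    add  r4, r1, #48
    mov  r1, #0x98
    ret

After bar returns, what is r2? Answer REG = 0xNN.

prologue: push r1 -> mem[0xa3]=0x37, sp=0xa3
prologue: push r2 -> mem[0xa2]=0x34, sp=0xa2
body[0] xor  r2, r0, r1 -> r2=0x4b
body[1] mov  r4, r6 -> r4=0x28
body[2] add  r4, r1, #48 -> r4=0x67
body[3] mov  r1, #0x98 -> r1=0x98
epilogue: pop r2=0x34, sp=0xa3
epilogue: pop r1=0x37, sp=0xa4
r2 is callee-saved -> restored

REG = 0x34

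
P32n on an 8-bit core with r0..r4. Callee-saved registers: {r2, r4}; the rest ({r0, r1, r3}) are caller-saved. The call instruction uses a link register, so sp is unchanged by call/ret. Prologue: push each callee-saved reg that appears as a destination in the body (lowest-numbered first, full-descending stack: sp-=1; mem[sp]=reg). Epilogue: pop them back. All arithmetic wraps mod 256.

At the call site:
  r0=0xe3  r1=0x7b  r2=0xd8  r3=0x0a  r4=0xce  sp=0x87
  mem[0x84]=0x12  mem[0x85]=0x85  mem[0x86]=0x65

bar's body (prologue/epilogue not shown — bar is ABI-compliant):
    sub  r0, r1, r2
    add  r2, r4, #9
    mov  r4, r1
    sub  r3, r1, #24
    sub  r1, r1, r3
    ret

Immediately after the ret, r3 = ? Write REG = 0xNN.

prologue: push r2 → mem[0x86]=0xd8, sp=0x86
prologue: push r4 → mem[0x85]=0xce, sp=0x85
body[0] sub  r0, r1, r2 → r0=0xa3
body[1] add  r2, r4, #9 → r2=0xd7
body[2] mov  r4, r1 → r4=0x7b
body[3] sub  r3, r1, #24 → r3=0x63
body[4] sub  r1, r1, r3 → r1=0x18
epilogue: pop r4=0xce, sp=0x86
epilogue: pop r2=0xd8, sp=0x87
r3 is caller-saved → body value

REG = 0x63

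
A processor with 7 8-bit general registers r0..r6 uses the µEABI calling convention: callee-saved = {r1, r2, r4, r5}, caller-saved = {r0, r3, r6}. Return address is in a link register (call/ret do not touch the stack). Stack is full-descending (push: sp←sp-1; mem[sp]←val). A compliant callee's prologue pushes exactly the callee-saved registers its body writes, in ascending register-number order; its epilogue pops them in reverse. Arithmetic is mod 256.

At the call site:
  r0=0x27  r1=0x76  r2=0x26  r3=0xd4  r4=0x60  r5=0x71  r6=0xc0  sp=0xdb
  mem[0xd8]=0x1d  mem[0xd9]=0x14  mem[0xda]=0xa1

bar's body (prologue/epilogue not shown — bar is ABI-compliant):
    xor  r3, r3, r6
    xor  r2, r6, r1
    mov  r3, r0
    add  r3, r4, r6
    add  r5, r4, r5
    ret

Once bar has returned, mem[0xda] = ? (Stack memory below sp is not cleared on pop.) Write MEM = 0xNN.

MEM = 0x26

prologue: push r2 → mem[0xda]=0x26, sp=0xda
prologue: push r5 → mem[0xd9]=0x71, sp=0xd9
body[0] xor  r3, r3, r6 → r3=0x14
body[1] xor  r2, r6, r1 → r2=0xb6
body[2] mov  r3, r0 → r3=0x27
body[3] add  r3, r4, r6 → r3=0x20
body[4] add  r5, r4, r5 → r5=0xd1
epilogue: pop r5=0x71, sp=0xda
epilogue: pop r2=0x26, sp=0xdb
prologue pushed ['r2', 'r5'] at ['0xda', '0xd9']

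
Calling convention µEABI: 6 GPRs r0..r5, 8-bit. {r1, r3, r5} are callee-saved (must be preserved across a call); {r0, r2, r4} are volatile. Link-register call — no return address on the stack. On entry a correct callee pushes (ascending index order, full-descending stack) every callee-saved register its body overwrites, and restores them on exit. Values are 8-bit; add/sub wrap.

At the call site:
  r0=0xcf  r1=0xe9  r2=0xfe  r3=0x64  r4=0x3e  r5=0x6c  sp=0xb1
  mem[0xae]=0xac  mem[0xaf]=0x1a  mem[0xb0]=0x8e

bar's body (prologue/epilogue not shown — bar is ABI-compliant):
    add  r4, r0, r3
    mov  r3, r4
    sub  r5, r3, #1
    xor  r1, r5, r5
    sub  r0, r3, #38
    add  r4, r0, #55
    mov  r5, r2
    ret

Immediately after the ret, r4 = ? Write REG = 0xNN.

REG = 0x44

prologue: push r1 → mem[0xb0]=0xe9, sp=0xb0
prologue: push r3 → mem[0xaf]=0x64, sp=0xaf
prologue: push r5 → mem[0xae]=0x6c, sp=0xae
body[0] add  r4, r0, r3 → r4=0x33
body[1] mov  r3, r4 → r3=0x33
body[2] sub  r5, r3, #1 → r5=0x32
body[3] xor  r1, r5, r5 → r1=0x00
body[4] sub  r0, r3, #38 → r0=0x0d
body[5] add  r4, r0, #55 → r4=0x44
body[6] mov  r5, r2 → r5=0xfe
epilogue: pop r5=0x6c, sp=0xaf
epilogue: pop r3=0x64, sp=0xb0
epilogue: pop r1=0xe9, sp=0xb1
r4 is caller-saved → body value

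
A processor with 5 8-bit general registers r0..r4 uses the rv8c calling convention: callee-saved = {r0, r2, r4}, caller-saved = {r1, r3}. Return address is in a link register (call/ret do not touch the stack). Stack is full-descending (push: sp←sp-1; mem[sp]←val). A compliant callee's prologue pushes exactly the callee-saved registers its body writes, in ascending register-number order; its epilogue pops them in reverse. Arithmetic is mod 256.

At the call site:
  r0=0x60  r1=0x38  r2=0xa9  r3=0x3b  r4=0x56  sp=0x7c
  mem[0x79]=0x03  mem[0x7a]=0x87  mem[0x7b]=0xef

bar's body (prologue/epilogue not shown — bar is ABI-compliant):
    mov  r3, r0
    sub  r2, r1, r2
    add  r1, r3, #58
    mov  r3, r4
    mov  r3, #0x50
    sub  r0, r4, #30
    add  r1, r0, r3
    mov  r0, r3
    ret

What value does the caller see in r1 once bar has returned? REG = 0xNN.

prologue: push r0 → mem[0x7b]=0x60, sp=0x7b
prologue: push r2 → mem[0x7a]=0xa9, sp=0x7a
body[0] mov  r3, r0 → r3=0x60
body[1] sub  r2, r1, r2 → r2=0x8f
body[2] add  r1, r3, #58 → r1=0x9a
body[3] mov  r3, r4 → r3=0x56
body[4] mov  r3, #0x50 → r3=0x50
body[5] sub  r0, r4, #30 → r0=0x38
body[6] add  r1, r0, r3 → r1=0x88
body[7] mov  r0, r3 → r0=0x50
epilogue: pop r2=0xa9, sp=0x7b
epilogue: pop r0=0x60, sp=0x7c
r1 is caller-saved → body value

REG = 0x88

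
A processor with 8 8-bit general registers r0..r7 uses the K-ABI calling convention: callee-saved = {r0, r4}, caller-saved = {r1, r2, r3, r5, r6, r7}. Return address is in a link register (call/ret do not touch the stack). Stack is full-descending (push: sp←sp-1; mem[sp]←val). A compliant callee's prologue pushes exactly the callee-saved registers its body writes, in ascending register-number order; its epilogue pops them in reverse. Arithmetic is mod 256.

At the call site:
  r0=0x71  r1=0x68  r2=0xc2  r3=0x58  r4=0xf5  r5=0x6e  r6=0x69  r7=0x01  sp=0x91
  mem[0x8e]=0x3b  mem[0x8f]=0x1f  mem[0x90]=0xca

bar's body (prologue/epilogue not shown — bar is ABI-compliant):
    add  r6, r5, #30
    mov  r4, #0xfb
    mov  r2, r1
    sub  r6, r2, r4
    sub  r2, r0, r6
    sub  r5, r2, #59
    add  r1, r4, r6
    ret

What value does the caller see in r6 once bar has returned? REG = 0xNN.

prologue: push r4 -> mem[0x90]=0xf5, sp=0x90
body[0] add  r6, r5, #30 -> r6=0x8c
body[1] mov  r4, #0xfb -> r4=0xfb
body[2] mov  r2, r1 -> r2=0x68
body[3] sub  r6, r2, r4 -> r6=0x6d
body[4] sub  r2, r0, r6 -> r2=0x04
body[5] sub  r5, r2, #59 -> r5=0xc9
body[6] add  r1, r4, r6 -> r1=0x68
epilogue: pop r4=0xf5, sp=0x91
r6 is caller-saved -> body value

REG = 0x6d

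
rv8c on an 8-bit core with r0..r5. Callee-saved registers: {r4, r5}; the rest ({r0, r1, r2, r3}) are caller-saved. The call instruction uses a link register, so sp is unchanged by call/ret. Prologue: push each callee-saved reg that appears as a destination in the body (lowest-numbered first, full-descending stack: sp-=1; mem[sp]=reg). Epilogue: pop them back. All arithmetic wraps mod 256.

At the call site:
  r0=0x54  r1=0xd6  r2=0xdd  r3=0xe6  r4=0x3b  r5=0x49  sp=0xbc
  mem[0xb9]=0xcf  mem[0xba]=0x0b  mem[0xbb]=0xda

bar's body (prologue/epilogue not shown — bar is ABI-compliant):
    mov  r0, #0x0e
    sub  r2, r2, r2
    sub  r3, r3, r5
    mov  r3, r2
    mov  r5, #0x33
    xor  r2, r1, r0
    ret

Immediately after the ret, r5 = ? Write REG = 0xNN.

prologue: push r5 -> mem[0xbb]=0x49, sp=0xbb
body[0] mov  r0, #0x0e -> r0=0x0e
body[1] sub  r2, r2, r2 -> r2=0x00
body[2] sub  r3, r3, r5 -> r3=0x9d
body[3] mov  r3, r2 -> r3=0x00
body[4] mov  r5, #0x33 -> r5=0x33
body[5] xor  r2, r1, r0 -> r2=0xd8
epilogue: pop r5=0x49, sp=0xbc
r5 is callee-saved -> restored

REG = 0x49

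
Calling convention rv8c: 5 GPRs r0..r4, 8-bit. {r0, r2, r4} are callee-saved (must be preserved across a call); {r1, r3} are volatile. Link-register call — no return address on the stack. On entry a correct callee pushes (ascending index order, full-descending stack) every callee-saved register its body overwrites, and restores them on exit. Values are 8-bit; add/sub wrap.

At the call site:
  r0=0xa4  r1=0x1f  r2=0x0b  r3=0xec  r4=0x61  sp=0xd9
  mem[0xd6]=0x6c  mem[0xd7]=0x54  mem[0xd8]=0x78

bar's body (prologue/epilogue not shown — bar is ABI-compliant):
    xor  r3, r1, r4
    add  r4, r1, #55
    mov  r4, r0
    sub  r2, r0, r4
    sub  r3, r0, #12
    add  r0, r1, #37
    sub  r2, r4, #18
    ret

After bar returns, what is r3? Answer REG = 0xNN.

prologue: push r0 -> mem[0xd8]=0xa4, sp=0xd8
prologue: push r2 -> mem[0xd7]=0x0b, sp=0xd7
prologue: push r4 -> mem[0xd6]=0x61, sp=0xd6
body[0] xor  r3, r1, r4 -> r3=0x7e
body[1] add  r4, r1, #55 -> r4=0x56
body[2] mov  r4, r0 -> r4=0xa4
body[3] sub  r2, r0, r4 -> r2=0x00
body[4] sub  r3, r0, #12 -> r3=0x98
body[5] add  r0, r1, #37 -> r0=0x44
body[6] sub  r2, r4, #18 -> r2=0x92
epilogue: pop r4=0x61, sp=0xd7
epilogue: pop r2=0x0b, sp=0xd8
epilogue: pop r0=0xa4, sp=0xd9
r3 is caller-saved -> body value

REG = 0x98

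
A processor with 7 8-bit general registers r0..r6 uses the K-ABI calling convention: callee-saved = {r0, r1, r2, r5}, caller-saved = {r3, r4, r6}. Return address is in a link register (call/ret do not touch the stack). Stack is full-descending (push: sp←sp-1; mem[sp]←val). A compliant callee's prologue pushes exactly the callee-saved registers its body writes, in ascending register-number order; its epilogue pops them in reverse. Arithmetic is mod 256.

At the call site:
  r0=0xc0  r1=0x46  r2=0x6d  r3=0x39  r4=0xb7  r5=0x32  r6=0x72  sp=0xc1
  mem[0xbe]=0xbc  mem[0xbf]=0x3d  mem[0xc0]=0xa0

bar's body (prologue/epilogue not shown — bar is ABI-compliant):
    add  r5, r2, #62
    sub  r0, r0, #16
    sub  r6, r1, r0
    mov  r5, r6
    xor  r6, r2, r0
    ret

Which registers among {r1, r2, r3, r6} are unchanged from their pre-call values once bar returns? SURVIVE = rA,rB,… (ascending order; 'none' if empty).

SURVIVE = r1,r2,r3

prologue: push r0 -> mem[0xc0]=0xc0, sp=0xc0
prologue: push r5 -> mem[0xbf]=0x32, sp=0xbf
body[0] add  r5, r2, #62 -> r5=0xab
body[1] sub  r0, r0, #16 -> r0=0xb0
body[2] sub  r6, r1, r0 -> r6=0x96
body[3] mov  r5, r6 -> r5=0x96
body[4] xor  r6, r2, r0 -> r6=0xdd
epilogue: pop r5=0x32, sp=0xc0
epilogue: pop r0=0xc0, sp=0xc1
r1: callee-saved, written=False
r2: callee-saved, written=False
r3: caller-saved, written=False
r6: caller-saved, written=True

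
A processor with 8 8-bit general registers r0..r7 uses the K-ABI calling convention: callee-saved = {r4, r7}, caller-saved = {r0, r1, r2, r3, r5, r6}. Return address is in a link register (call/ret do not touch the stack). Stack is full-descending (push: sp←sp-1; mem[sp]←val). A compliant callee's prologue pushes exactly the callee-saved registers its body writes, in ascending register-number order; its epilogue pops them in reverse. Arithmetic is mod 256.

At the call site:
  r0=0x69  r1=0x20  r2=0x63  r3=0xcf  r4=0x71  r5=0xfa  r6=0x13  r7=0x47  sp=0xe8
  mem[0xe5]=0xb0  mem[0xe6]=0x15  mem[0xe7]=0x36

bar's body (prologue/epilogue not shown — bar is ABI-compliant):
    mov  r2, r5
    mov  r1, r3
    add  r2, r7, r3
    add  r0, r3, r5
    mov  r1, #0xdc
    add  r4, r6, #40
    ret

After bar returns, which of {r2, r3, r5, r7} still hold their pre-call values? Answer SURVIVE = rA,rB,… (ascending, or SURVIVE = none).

SURVIVE = r3,r5,r7

prologue: push r4 -> mem[0xe7]=0x71, sp=0xe7
body[0] mov  r2, r5 -> r2=0xfa
body[1] mov  r1, r3 -> r1=0xcf
body[2] add  r2, r7, r3 -> r2=0x16
body[3] add  r0, r3, r5 -> r0=0xc9
body[4] mov  r1, #0xdc -> r1=0xdc
body[5] add  r4, r6, #40 -> r4=0x3b
epilogue: pop r4=0x71, sp=0xe8
r2: caller-saved, written=True
r3: caller-saved, written=False
r5: caller-saved, written=False
r7: callee-saved, written=False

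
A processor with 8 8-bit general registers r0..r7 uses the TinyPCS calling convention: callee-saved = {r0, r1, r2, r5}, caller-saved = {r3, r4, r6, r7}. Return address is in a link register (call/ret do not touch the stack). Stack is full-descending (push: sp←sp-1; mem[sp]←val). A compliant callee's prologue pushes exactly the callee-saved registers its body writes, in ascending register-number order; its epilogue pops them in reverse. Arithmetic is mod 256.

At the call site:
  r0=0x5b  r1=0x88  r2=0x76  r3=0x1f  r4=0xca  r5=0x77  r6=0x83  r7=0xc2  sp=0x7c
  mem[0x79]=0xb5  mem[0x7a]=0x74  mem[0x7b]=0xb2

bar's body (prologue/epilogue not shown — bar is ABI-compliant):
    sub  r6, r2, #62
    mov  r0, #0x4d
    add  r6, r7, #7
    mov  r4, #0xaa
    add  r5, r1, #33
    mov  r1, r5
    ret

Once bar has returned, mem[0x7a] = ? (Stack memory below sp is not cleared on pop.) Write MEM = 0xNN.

prologue: push r0 -> mem[0x7b]=0x5b, sp=0x7b
prologue: push r1 -> mem[0x7a]=0x88, sp=0x7a
prologue: push r5 -> mem[0x79]=0x77, sp=0x79
body[0] sub  r6, r2, #62 -> r6=0x38
body[1] mov  r0, #0x4d -> r0=0x4d
body[2] add  r6, r7, #7 -> r6=0xc9
body[3] mov  r4, #0xaa -> r4=0xaa
body[4] add  r5, r1, #33 -> r5=0xa9
body[5] mov  r1, r5 -> r1=0xa9
epilogue: pop r5=0x77, sp=0x7a
epilogue: pop r1=0x88, sp=0x7b
epilogue: pop r0=0x5b, sp=0x7c
prologue pushed ['r0', 'r1', 'r5'] at ['0x7b', '0x7a', '0x79']

MEM = 0x88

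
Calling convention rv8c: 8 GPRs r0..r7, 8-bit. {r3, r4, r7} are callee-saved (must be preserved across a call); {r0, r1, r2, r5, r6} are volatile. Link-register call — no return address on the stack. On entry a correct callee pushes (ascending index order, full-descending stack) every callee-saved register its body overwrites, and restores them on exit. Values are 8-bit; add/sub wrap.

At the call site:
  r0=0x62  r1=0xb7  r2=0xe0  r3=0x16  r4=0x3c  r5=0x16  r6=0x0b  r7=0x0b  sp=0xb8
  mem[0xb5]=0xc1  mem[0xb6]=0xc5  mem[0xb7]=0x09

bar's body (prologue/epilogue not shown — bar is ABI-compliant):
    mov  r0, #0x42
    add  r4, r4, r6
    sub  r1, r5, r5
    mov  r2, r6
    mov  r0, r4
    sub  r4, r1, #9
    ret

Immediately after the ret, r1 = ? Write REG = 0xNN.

prologue: push r4 → mem[0xb7]=0x3c, sp=0xb7
body[0] mov  r0, #0x42 → r0=0x42
body[1] add  r4, r4, r6 → r4=0x47
body[2] sub  r1, r5, r5 → r1=0x00
body[3] mov  r2, r6 → r2=0x0b
body[4] mov  r0, r4 → r0=0x47
body[5] sub  r4, r1, #9 → r4=0xf7
epilogue: pop r4=0x3c, sp=0xb8
r1 is caller-saved → body value

REG = 0x00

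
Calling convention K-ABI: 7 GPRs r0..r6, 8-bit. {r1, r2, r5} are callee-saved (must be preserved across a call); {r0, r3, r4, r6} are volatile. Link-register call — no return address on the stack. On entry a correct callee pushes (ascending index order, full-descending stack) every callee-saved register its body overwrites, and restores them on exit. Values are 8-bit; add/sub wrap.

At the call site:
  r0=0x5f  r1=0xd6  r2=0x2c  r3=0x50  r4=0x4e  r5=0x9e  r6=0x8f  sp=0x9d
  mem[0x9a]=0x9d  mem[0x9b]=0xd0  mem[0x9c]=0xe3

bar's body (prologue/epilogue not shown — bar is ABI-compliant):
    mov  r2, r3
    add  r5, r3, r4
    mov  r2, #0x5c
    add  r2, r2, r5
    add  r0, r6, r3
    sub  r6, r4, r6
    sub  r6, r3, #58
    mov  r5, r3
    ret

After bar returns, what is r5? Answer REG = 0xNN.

prologue: push r2 -> mem[0x9c]=0x2c, sp=0x9c
prologue: push r5 -> mem[0x9b]=0x9e, sp=0x9b
body[0] mov  r2, r3 -> r2=0x50
body[1] add  r5, r3, r4 -> r5=0x9e
body[2] mov  r2, #0x5c -> r2=0x5c
body[3] add  r2, r2, r5 -> r2=0xfa
body[4] add  r0, r6, r3 -> r0=0xdf
body[5] sub  r6, r4, r6 -> r6=0xbf
body[6] sub  r6, r3, #58 -> r6=0x16
body[7] mov  r5, r3 -> r5=0x50
epilogue: pop r5=0x9e, sp=0x9c
epilogue: pop r2=0x2c, sp=0x9d
r5 is callee-saved -> restored

REG = 0x9e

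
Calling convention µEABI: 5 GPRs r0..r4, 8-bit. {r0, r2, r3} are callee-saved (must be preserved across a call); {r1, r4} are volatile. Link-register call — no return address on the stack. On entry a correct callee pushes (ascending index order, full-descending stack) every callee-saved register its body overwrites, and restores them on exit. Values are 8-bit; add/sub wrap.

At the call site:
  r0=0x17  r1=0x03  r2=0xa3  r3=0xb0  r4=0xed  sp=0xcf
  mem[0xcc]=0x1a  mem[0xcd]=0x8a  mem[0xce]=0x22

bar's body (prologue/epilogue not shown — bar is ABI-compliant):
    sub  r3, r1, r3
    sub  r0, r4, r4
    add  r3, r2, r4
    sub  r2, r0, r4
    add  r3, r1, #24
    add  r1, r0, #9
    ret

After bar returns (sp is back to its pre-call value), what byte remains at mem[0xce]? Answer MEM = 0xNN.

prologue: push r0 -> mem[0xce]=0x17, sp=0xce
prologue: push r2 -> mem[0xcd]=0xa3, sp=0xcd
prologue: push r3 -> mem[0xcc]=0xb0, sp=0xcc
body[0] sub  r3, r1, r3 -> r3=0x53
body[1] sub  r0, r4, r4 -> r0=0x00
body[2] add  r3, r2, r4 -> r3=0x90
body[3] sub  r2, r0, r4 -> r2=0x13
body[4] add  r3, r1, #24 -> r3=0x1b
body[5] add  r1, r0, #9 -> r1=0x09
epilogue: pop r3=0xb0, sp=0xcd
epilogue: pop r2=0xa3, sp=0xce
epilogue: pop r0=0x17, sp=0xcf
prologue pushed ['r0', 'r2', 'r3'] at ['0xce', '0xcd', '0xcc']

MEM = 0x17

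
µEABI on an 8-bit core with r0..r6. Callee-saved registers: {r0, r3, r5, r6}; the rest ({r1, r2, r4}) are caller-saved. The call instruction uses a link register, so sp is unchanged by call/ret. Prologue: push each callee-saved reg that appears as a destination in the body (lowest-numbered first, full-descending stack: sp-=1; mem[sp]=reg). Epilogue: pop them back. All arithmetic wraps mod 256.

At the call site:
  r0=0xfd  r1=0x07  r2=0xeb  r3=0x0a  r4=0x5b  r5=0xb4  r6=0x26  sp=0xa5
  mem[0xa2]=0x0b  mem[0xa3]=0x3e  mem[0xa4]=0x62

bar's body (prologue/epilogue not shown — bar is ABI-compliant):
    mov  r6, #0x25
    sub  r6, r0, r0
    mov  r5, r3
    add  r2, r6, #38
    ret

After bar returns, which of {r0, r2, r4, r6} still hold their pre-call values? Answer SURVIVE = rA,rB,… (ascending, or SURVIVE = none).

prologue: push r5 → mem[0xa4]=0xb4, sp=0xa4
prologue: push r6 → mem[0xa3]=0x26, sp=0xa3
body[0] mov  r6, #0x25 → r6=0x25
body[1] sub  r6, r0, r0 → r6=0x00
body[2] mov  r5, r3 → r5=0x0a
body[3] add  r2, r6, #38 → r2=0x26
epilogue: pop r6=0x26, sp=0xa4
epilogue: pop r5=0xb4, sp=0xa5
r0: callee-saved, written=False
r2: caller-saved, written=True
r4: caller-saved, written=False
r6: callee-saved, written=True

SURVIVE = r0,r4,r6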